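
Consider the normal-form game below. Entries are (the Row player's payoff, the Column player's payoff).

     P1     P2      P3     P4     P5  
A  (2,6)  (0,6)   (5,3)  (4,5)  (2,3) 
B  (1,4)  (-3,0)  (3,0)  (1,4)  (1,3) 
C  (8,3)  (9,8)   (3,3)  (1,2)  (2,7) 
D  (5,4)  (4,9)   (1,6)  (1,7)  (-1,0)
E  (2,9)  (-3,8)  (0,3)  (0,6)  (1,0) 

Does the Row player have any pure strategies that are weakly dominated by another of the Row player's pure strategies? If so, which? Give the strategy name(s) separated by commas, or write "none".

B, D, E

A: no other strategy beats it everywhere (B at P1 (2>1); C at P3 (5>3); D at P3 (5>1); E at P2 (0>-3)).
A weakly dominates B — P1: 2>1, P2: 0>-3, P3: 5>3, P4: 4>1, P5: 2>1.
C is not dominated — it holds its own against A at P1 (8>2); B at P1 (8>1); D at P1 (8>5); E at P1 (8>2).
D is weakly dominated by C (P1: 8>5, P2: 9>4, P3: 3>1, P4: 1=1, P5: 2>-1).
E: dominated, since A does at least as well everywhere (P1: 2=2, P2: 0>-3, P3: 5>0, P4: 4>0, P5: 2>1).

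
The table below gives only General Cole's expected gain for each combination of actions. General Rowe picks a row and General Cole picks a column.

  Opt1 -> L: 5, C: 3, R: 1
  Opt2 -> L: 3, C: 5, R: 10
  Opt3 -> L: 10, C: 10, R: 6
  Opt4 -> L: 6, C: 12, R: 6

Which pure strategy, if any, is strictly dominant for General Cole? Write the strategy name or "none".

none

L fails to dominate C at Opt2 (3<5).
C fails to dominate L at Opt1 (3<5).
R fails to dominate L at Opt1 (1<5).
No single strategy dominates all the others.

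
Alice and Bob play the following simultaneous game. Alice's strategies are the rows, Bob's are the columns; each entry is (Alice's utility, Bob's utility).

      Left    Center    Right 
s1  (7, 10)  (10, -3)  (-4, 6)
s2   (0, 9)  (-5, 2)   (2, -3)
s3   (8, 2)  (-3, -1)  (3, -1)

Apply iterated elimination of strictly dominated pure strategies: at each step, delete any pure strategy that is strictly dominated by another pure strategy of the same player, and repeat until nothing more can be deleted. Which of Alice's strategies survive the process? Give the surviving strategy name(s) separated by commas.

s3

For Alice, s3 strictly dominates s2 on the remaining columns (Left: 8>0, Center: -3>-5, Right: 3>2); eliminate s2.
Column Center is eliminated: Left beats it against every remaining row (s1: 10>-3, s3: 2>-1).
Row s1 is eliminated: s3 beats it against every remaining column (Left: 8>7, Right: 3>-4).
Bob's strategy Right is strictly dominated by Left (s3: 2>-1) and is removed.
Among the remaining strategies, none is strictly dominated by another pure strategy of the same player, so the elimination stops.
Surviving strategies — Alice: {s3}; Bob: {Left}.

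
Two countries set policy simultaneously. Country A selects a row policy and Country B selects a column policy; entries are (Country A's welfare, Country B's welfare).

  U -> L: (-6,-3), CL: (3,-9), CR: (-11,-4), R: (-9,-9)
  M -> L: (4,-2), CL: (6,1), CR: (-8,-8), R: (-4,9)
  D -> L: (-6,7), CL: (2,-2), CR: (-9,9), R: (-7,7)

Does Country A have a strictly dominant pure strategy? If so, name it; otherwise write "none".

M vs U: L: 4>-6, CL: 6>3, CR: -8>-11, R: -4>-9.
M vs D: L: 4>-6, CL: 6>2, CR: -8>-9, R: -4>-7.
M strictly beats every other strategy against every opponent action, so it is strictly dominant.

M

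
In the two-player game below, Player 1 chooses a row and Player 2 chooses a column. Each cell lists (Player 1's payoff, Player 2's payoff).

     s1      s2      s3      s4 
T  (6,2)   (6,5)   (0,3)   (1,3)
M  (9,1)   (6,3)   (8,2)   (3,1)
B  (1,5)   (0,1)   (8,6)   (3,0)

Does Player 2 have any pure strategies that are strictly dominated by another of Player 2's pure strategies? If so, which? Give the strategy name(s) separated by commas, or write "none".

s1, s4

s3 strictly dominates s1 — T: 3>2, M: 2>1, B: 6>5.
Nothing dominates s2: s1 at T (5>2); s3 at T (5>3); s4 at T (5>3).
Nothing dominates s3: s1 at T (3>2); s2 at B (6>1); s4 at T (3=3).
s2 strictly dominates s4 — T: 5>3, M: 3>1, B: 1>0.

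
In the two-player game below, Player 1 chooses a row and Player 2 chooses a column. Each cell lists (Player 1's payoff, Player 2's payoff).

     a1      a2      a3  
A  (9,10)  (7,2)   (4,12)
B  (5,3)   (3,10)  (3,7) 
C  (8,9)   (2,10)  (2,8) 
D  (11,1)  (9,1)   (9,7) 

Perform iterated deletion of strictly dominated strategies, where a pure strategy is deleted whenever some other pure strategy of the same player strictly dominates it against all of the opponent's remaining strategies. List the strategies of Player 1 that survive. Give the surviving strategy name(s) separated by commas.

D

Player 1's strategy A is strictly dominated by D (a1: 11>9, a2: 9>7, a3: 9>4) and is removed.
Player 1's strategy B is strictly dominated by D (a1: 11>5, a2: 9>3, a3: 9>3) and is removed.
Player 1's strategy C is strictly dominated by D (a1: 11>8, a2: 9>2, a3: 9>2) and is removed.
Player 2's strategy a1 is strictly dominated by a3 (D: 7>1) and is removed.
Player 2's strategy a2 is strictly dominated by a3 (D: 7>1) and is removed.
Among the remaining strategies, none is strictly dominated by another pure strategy of the same player, so the elimination stops.
Surviving strategies — Player 1: {D}; Player 2: {a3}.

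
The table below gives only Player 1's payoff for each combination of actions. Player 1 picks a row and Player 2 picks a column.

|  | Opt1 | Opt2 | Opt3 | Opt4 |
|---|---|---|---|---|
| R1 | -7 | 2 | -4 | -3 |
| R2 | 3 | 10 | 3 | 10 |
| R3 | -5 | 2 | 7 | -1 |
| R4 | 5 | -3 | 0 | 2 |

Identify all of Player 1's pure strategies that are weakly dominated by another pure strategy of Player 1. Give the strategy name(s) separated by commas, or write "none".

R1

R1: dominated, since R2 does at least as well everywhere (Opt1: 3>-7, Opt2: 10>2, Opt3: 3>-4, Opt4: 10>-3).
Nothing dominates R2: R1 at Opt1 (3>-7); R3 at Opt1 (3>-5); R4 at Opt2 (10>-3).
R3: no other strategy beats it everywhere (R1 at Opt1 (-5>-7); R2 at Opt3 (7>3); R4 at Opt2 (2>-3)).
R4: no other strategy beats it everywhere (R1 at Opt1 (5>-7); R2 at Opt1 (5>3); R3 at Opt1 (5>-5)).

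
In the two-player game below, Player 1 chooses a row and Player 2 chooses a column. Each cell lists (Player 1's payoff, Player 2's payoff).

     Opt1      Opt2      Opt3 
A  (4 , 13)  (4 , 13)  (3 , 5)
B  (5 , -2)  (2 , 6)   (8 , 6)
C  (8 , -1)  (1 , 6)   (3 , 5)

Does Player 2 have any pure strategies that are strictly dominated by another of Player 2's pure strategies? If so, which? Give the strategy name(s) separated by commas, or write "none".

Opt1: no other strategy beats it everywhere (Opt2 at A (13=13); Opt3 at A (13>5)).
Nothing dominates Opt2: Opt1 at A (13=13); Opt3 at A (13>5).
Opt3 is not dominated — it holds its own against Opt1 at B (6>-2); Opt2 at B (6=6).

none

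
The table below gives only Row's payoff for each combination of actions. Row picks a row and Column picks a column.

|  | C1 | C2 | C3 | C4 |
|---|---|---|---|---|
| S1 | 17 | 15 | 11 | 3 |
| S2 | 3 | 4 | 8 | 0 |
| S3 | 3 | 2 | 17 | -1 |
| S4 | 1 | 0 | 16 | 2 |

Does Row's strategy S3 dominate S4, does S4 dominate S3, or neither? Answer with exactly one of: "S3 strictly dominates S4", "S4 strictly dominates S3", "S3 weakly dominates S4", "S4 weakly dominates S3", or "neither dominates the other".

neither dominates the other

S3's payoffs vs S4's, by Column's action — C1: 3>1, C2: 2>0, C3: 17>16, C4: -1<2.
S3 does better at C1, C2, C3 but worse at C4; neither strategy dominates the other.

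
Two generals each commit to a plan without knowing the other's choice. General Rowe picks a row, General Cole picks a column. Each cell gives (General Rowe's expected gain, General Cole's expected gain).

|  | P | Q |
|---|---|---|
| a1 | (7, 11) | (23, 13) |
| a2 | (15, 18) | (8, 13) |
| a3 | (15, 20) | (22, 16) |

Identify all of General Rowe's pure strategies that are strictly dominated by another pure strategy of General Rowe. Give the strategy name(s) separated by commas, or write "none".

Nothing dominates a1: a2 at Q (23>8); a3 at Q (23>22).
a2: no other strategy beats it everywhere (a1 at P (15>7); a3 at P (15=15)).
a3: no other strategy beats it everywhere (a1 at P (15>7); a2 at P (15=15)).

none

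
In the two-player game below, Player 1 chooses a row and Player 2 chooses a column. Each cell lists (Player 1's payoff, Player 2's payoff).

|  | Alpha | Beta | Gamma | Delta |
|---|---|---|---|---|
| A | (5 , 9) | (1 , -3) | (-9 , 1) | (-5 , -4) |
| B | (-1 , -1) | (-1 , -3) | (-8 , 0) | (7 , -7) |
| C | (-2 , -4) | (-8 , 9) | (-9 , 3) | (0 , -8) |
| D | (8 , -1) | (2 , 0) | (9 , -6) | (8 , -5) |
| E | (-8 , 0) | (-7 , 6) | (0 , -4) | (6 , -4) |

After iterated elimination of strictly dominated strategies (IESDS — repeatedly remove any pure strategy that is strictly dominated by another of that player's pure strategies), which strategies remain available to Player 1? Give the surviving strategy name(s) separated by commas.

D

Row A is eliminated: D beats it against every remaining column (Alpha: 8>5, Beta: 2>1, Gamma: 9>-9, Delta: 8>-5).
Player 1's strategy B is strictly dominated by D (Alpha: 8>-1, Beta: 2>-1, Gamma: 9>-8, Delta: 8>7) and is removed.
Player 1's strategy C is strictly dominated by D (Alpha: 8>-2, Beta: 2>-8, Gamma: 9>-9, Delta: 8>0) and is removed.
Player 1's strategy E is strictly dominated by D (Alpha: 8>-8, Beta: 2>-7, Gamma: 9>0, Delta: 8>6) and is removed.
For Player 2, Beta strictly dominates Alpha on the remaining rows (D: 0>-1); eliminate Alpha.
For Player 2, Beta strictly dominates Gamma on the remaining rows (D: 0>-6); eliminate Gamma.
Player 2's strategy Delta is strictly dominated by Beta (D: 0>-5) and is removed.
Among the remaining strategies, none is strictly dominated by another pure strategy of the same player, so the elimination stops.
Surviving strategies — Player 1: {D}; Player 2: {Beta}.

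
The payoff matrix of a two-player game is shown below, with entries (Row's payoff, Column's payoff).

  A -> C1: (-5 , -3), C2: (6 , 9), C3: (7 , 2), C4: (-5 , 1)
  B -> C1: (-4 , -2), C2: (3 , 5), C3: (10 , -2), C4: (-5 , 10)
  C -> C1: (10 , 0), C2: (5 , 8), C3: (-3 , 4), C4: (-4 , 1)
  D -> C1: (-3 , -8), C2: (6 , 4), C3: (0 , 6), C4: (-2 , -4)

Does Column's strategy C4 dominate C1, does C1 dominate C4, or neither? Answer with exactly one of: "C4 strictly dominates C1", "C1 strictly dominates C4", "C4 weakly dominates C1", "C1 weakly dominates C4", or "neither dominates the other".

C4 strictly dominates C1

C4's payoffs vs C1's, by Row's action — A: 1>-3, B: 10>-2, C: 1>0, D: -4>-8.
Every comparison favours C4, so C4 strictly dominates C1.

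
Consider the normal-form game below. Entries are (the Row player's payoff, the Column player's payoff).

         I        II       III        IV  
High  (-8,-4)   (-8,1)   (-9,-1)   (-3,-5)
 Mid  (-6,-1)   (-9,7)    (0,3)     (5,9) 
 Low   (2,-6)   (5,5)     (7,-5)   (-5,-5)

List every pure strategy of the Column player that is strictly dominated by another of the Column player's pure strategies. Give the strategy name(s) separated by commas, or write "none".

I, III

II strictly dominates I — High: 1>-4, Mid: 7>-1, Low: 5>-6.
Nothing dominates II: I at High (1>-4); III at High (1>-1); IV at High (1>-5).
III: dominated, since II does at least as well everywhere (High: 1>-1, Mid: 7>3, Low: 5>-5).
IV is not dominated — it holds its own against I at Mid (9>-1); II at Mid (9>7); III at Mid (9>3).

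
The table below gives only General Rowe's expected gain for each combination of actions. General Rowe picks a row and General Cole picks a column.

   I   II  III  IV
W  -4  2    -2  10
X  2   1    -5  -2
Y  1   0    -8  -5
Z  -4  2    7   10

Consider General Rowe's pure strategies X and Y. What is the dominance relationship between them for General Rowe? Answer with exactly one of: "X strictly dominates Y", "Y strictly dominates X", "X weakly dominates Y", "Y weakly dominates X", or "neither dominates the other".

X's payoffs vs Y's, by General Cole's action — I: 2>1, II: 1>0, III: -5>-8, IV: -2>-5.
Every comparison favours X, so X strictly dominates Y.

X strictly dominates Y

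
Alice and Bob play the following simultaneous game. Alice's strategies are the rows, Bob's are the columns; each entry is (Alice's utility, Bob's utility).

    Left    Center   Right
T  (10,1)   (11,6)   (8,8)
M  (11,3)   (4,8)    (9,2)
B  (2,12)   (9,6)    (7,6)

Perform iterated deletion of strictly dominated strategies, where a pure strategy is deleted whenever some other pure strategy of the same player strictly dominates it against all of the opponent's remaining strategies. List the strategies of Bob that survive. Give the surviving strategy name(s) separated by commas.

Center, Right

For Alice, T strictly dominates B on the remaining columns (Left: 10>2, Center: 11>9, Right: 8>7); eliminate B.
Bob's strategy Left is strictly dominated by Center (T: 6>1, M: 8>3) and is removed.
Among the remaining strategies, none is strictly dominated by another pure strategy of the same player, so the elimination stops.
Surviving strategies — Alice: {T, M}; Bob: {Center, Right}.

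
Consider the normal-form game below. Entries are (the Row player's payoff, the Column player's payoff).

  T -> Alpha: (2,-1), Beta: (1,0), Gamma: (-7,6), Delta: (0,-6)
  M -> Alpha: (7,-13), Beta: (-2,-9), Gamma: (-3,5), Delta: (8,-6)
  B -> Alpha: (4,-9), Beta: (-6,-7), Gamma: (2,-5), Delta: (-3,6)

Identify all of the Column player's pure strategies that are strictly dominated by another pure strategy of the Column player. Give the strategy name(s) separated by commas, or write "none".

Beta strictly dominates Alpha — T: 0>-1, M: -9>-13, B: -7>-9.
Gamma strictly dominates Beta — T: 6>0, M: 5>-9, B: -5>-7.
Gamma: no other strategy beats it everywhere (Alpha at T (6>-1); Beta at T (6>0); Delta at T (6>-6)).
Delta: no other strategy beats it everywhere (Alpha at M (-6>-13); Beta at M (-6>-9); Gamma at B (6>-5)).

Alpha, Beta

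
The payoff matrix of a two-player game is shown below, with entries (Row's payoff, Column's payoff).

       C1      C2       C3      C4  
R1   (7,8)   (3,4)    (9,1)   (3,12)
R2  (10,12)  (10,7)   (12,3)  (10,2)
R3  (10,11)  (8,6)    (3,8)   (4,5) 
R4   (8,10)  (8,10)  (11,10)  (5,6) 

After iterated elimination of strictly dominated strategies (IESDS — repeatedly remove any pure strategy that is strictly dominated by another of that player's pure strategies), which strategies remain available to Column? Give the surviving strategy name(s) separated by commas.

Row R1 is eliminated: R2 beats it against every remaining column (C1: 10>7, C2: 10>3, C3: 12>9, C4: 10>3).
Row R4 is eliminated: R2 beats it against every remaining column (C1: 10>8, C2: 10>8, C3: 12>11, C4: 10>5).
For Column, C1 strictly dominates C2 on the remaining rows (R2: 12>7, R3: 11>6); eliminate C2.
For Column, C1 strictly dominates C3 on the remaining rows (R2: 12>3, R3: 11>8); eliminate C3.
Column C4 is eliminated: C1 beats it against every remaining row (R2: 12>2, R3: 11>5).
Among the remaining strategies, none is strictly dominated by another pure strategy of the same player, so the elimination stops.
Surviving strategies — Row: {R2, R3}; Column: {C1}.

C1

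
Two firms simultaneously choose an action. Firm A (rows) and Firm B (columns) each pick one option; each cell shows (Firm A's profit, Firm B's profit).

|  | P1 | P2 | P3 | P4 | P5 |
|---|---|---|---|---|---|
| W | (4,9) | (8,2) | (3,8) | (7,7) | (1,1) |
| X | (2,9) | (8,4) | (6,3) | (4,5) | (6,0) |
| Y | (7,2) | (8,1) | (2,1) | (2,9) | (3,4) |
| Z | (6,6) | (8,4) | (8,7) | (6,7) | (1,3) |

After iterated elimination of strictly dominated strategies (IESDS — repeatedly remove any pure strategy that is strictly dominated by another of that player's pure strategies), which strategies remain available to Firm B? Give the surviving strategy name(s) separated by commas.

Column P2 is eliminated: P1 beats it against every remaining row (W: 9>2, X: 9>4, Y: 2>1, Z: 6>4).
Column P5 is eliminated: P4 beats it against every remaining row (W: 7>1, X: 5>0, Y: 9>4, Z: 7>3).
Row X is eliminated: Z beats it against every remaining column (P1: 6>2, P3: 8>6, P4: 6>4).
Among the remaining strategies, none is strictly dominated by another pure strategy of the same player, so the elimination stops.
Surviving strategies — Firm A: {W, Y, Z}; Firm B: {P1, P3, P4}.

P1, P3, P4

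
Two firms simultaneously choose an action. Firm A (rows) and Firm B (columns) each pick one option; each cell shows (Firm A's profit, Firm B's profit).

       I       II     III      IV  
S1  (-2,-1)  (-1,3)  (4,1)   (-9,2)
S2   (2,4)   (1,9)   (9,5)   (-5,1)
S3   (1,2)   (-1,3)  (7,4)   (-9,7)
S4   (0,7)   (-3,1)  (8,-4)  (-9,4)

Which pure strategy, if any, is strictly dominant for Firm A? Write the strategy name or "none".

S2

S2 vs S1: I: 2>-2, II: 1>-1, III: 9>4, IV: -5>-9.
S2 vs S3: I: 2>1, II: 1>-1, III: 9>7, IV: -5>-9.
S2 vs S4: I: 2>0, II: 1>-3, III: 9>8, IV: -5>-9.
S2 strictly beats every other strategy against every opponent action, so it is strictly dominant.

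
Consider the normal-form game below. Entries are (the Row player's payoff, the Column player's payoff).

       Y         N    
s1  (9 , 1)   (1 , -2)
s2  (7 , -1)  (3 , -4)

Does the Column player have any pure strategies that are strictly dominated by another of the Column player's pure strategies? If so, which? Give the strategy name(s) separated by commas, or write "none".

N

Y is not dominated — it holds its own against N at s1 (1>-2).
N is strictly dominated by Y (s1: 1>-2, s2: -1>-4).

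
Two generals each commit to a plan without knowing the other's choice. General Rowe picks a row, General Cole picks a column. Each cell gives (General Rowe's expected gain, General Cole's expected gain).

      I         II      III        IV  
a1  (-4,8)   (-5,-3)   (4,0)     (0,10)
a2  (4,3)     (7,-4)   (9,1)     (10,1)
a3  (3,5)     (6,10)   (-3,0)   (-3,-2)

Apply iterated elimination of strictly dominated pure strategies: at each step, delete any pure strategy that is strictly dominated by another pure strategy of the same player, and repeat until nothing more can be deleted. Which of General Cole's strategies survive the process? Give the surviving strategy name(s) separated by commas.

General Rowe's strategy a1 is strictly dominated by a2 (I: 4>-4, II: 7>-5, III: 9>4, IV: 10>0) and is removed.
For General Rowe, a2 strictly dominates a3 on the remaining columns (I: 4>3, II: 7>6, III: 9>-3, IV: 10>-3); eliminate a3.
General Cole's strategy II is strictly dominated by I (a2: 3>-4) and is removed.
Column III is eliminated: I beats it against every remaining row (a2: 3>1).
Column IV is eliminated: I beats it against every remaining row (a2: 3>1).
Among the remaining strategies, none is strictly dominated by another pure strategy of the same player, so the elimination stops.
Surviving strategies — General Rowe: {a2}; General Cole: {I}.

I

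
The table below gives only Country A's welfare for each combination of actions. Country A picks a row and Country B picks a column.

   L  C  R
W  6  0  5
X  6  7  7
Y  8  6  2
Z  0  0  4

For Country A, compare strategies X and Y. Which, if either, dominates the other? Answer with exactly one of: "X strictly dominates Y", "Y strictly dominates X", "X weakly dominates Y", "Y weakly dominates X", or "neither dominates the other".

neither dominates the other

Compare X to Y across every action of Country B: L: 6<8, C: 7>6, R: 7>2.
X does better at C, R but worse at L; neither strategy dominates the other.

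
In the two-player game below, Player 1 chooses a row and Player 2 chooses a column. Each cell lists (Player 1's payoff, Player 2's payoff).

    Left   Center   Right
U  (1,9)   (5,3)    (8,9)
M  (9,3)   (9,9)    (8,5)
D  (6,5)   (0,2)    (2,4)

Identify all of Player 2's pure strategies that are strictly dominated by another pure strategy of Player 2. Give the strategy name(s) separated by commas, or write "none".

none

Nothing dominates Left: Center at U (9>3); Right at U (9=9).
Center: no other strategy beats it everywhere (Left at M (9>3); Right at M (9>5)).
Right: no other strategy beats it everywhere (Left at U (9=9); Center at U (9>3)).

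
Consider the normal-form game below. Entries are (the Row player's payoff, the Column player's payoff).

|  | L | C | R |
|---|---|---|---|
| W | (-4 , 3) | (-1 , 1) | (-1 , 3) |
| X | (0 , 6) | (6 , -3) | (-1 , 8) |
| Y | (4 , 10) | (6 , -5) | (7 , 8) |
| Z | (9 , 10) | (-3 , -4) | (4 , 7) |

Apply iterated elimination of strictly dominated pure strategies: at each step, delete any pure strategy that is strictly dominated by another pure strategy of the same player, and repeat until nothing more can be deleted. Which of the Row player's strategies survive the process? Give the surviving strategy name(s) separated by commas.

Z

For the Row player, Y strictly dominates W on the remaining columns (L: 4>-4, C: 6>-1, R: 7>-1); eliminate W.
For the Column player, L strictly dominates C on the remaining rows (X: 6>-3, Y: 10>-5, Z: 10>-4); eliminate C.
The Row player's strategy X is strictly dominated by Y (L: 4>0, R: 7>-1) and is removed.
Column R is eliminated: L beats it against every remaining row (Y: 10>8, Z: 10>7).
The Row player's strategy Y is strictly dominated by Z (L: 9>4) and is removed.
Among the remaining strategies, none is strictly dominated by another pure strategy of the same player, so the elimination stops.
Surviving strategies — the Row player: {Z}; the Column player: {L}.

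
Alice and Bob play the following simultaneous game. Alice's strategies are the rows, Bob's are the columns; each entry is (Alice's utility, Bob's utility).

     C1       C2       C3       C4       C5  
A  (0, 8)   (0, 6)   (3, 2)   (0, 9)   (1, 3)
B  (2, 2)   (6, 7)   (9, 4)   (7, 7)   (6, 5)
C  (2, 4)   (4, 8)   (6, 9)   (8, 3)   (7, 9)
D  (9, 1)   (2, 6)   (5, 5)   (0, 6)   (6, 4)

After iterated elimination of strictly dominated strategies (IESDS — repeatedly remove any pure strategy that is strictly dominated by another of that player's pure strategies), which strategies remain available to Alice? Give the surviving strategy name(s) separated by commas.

Row A is eliminated: B beats it against every remaining column (C1: 2>0, C2: 6>0, C3: 9>3, C4: 7>0, C5: 6>1).
For Bob, C2 strictly dominates C1 on the remaining rows (B: 7>2, C: 8>4, D: 6>1); eliminate C1.
For Alice, C strictly dominates D on the remaining columns (C2: 4>2, C3: 6>5, C4: 8>0, C5: 7>6); eliminate D.
Among the remaining strategies, none is strictly dominated by another pure strategy of the same player, so the elimination stops.
Surviving strategies — Alice: {B, C}; Bob: {C2, C3, C4, C5}.

B, C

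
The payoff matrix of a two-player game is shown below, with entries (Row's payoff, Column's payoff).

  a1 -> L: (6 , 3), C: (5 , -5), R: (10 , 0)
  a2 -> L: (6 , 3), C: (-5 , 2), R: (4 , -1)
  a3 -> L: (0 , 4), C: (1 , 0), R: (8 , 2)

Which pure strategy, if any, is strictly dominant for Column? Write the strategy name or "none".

L

L vs C: a1: 3>-5, a2: 3>2, a3: 4>0.
L vs R: a1: 3>0, a2: 3>-1, a3: 4>2.
L strictly beats every other strategy against every opponent action, so it is strictly dominant.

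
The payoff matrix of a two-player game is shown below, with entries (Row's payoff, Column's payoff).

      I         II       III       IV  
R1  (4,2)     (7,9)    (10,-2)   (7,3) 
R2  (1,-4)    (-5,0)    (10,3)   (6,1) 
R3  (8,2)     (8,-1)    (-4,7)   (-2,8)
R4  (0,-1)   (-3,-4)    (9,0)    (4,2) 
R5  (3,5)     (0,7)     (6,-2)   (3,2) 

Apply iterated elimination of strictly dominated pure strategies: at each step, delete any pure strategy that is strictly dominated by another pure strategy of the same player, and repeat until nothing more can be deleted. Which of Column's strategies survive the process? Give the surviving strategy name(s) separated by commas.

II, III, IV

For Row, R1 strictly dominates R4 on the remaining columns (I: 4>0, II: 7>-3, III: 10>9, IV: 7>4); eliminate R4.
For Row, R1 strictly dominates R5 on the remaining columns (I: 4>3, II: 7>0, III: 10>6, IV: 7>3); eliminate R5.
For Column, IV strictly dominates I on the remaining rows (R1: 3>2, R2: 1>-4, R3: 8>2); eliminate I.
Among the remaining strategies, none is strictly dominated by another pure strategy of the same player, so the elimination stops.
Surviving strategies — Row: {R1, R2, R3}; Column: {II, III, IV}.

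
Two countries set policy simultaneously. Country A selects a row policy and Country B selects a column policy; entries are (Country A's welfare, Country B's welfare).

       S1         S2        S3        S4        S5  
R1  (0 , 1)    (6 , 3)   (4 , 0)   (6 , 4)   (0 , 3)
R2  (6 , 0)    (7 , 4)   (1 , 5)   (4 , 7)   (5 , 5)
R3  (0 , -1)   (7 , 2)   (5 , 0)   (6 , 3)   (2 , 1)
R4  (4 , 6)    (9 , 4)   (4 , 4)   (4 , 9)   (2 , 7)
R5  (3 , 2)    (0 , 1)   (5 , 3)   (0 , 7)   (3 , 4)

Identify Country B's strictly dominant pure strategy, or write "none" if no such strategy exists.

S4

S4 vs S1: R1: 4>1, R2: 7>0, R3: 3>-1, R4: 9>6, R5: 7>2.
S4 vs S2: R1: 4>3, R2: 7>4, R3: 3>2, R4: 9>4, R5: 7>1.
S4 vs S3: R1: 4>0, R2: 7>5, R3: 3>0, R4: 9>4, R5: 7>3.
S4 vs S5: R1: 4>3, R2: 7>5, R3: 3>1, R4: 9>7, R5: 7>4.
S4 strictly beats every other strategy against every opponent action, so it is strictly dominant.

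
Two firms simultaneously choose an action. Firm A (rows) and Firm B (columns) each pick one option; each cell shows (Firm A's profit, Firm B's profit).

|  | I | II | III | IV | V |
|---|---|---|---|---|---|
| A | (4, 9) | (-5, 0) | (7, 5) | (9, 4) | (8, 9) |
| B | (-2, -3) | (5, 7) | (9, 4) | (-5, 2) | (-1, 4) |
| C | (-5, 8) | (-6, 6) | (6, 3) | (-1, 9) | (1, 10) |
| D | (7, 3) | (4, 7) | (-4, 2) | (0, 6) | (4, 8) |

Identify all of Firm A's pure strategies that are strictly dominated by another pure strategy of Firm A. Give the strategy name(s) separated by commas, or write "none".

A: no other strategy beats it everywhere (B at I (4>-2); C at I (4>-5); D at III (7>-4)).
B: no other strategy beats it everywhere (A at II (5>-5); C at I (-2>-5); D at II (5>4)).
C: dominated, since A does at least as well everywhere (I: 4>-5, II: -5>-6, III: 7>6, IV: 9>-1, V: 8>1).
Nothing dominates D: A at I (7>4); B at I (7>-2); C at I (7>-5).

C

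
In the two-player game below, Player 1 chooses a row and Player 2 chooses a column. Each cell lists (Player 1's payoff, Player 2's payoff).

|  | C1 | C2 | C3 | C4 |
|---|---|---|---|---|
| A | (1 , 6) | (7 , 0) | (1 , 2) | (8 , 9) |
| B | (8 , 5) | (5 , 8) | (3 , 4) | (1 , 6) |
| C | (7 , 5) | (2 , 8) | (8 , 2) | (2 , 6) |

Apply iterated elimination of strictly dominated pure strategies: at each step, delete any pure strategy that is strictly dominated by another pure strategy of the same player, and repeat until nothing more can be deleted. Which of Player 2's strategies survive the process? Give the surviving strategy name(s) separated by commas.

C4

Column C1 is eliminated: C4 beats it against every remaining row (A: 9>6, B: 6>5, C: 6>5).
Column C3 is eliminated: C4 beats it against every remaining row (A: 9>2, B: 6>4, C: 6>2).
Player 1's strategy B is strictly dominated by A (C2: 7>5, C4: 8>1) and is removed.
For Player 1, A strictly dominates C on the remaining columns (C2: 7>2, C4: 8>2); eliminate C.
For Player 2, C4 strictly dominates C2 on the remaining rows (A: 9>0); eliminate C2.
Among the remaining strategies, none is strictly dominated by another pure strategy of the same player, so the elimination stops.
Surviving strategies — Player 1: {A}; Player 2: {C4}.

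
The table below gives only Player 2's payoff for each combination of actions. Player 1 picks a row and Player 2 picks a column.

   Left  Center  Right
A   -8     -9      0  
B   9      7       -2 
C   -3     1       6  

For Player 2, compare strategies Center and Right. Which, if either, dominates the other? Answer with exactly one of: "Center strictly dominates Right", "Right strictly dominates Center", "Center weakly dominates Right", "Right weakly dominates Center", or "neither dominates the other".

neither dominates the other

Center's payoffs vs Right's, by Player 1's action — A: -9<0, B: 7>-2, C: 1<6.
Center does better at B but worse at A, C; neither strategy dominates the other.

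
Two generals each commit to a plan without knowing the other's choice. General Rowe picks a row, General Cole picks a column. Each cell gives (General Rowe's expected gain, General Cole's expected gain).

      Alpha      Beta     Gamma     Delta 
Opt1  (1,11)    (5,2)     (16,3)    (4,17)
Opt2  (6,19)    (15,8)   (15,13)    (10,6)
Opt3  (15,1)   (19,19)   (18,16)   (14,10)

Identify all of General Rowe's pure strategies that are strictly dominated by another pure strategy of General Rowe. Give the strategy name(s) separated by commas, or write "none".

Opt3 strictly dominates Opt1 — Alpha: 15>1, Beta: 19>5, Gamma: 18>16, Delta: 14>4.
Opt2: dominated, since Opt3 does at least as well everywhere (Alpha: 15>6, Beta: 19>15, Gamma: 18>15, Delta: 14>10).
Opt3: no other strategy beats it everywhere (Opt1 at Alpha (15>1); Opt2 at Alpha (15>6)).

Opt1, Opt2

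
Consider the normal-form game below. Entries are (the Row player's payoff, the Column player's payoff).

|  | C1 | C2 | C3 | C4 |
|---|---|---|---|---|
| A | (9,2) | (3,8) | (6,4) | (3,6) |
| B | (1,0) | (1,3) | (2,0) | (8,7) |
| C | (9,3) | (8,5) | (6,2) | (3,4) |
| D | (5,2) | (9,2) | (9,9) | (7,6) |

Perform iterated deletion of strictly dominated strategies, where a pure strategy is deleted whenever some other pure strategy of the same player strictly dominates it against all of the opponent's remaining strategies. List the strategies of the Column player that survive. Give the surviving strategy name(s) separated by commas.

The Column player's strategy C1 is strictly dominated by C4 (A: 6>2, B: 7>0, C: 4>3, D: 6>2) and is removed.
The Row player's strategy A is strictly dominated by D (C2: 9>3, C3: 9>6, C4: 7>3) and is removed.
The Row player's strategy C is strictly dominated by D (C2: 9>8, C3: 9>6, C4: 7>3) and is removed.
The Column player's strategy C2 is strictly dominated by C4 (B: 7>3, D: 6>2) and is removed.
Among the remaining strategies, none is strictly dominated by another pure strategy of the same player, so the elimination stops.
Surviving strategies — the Row player: {B, D}; the Column player: {C3, C4}.

C3, C4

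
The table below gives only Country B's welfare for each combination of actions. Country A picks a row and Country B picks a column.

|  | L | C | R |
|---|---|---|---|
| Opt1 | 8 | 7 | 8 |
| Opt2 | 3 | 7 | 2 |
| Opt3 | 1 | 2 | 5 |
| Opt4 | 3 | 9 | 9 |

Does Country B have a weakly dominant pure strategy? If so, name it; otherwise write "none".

L fails to dominate C at Opt2 (3<7).
C fails to dominate L at Opt1 (7<8).
R fails to dominate L at Opt2 (2<3).
No single strategy dominates all the others.

none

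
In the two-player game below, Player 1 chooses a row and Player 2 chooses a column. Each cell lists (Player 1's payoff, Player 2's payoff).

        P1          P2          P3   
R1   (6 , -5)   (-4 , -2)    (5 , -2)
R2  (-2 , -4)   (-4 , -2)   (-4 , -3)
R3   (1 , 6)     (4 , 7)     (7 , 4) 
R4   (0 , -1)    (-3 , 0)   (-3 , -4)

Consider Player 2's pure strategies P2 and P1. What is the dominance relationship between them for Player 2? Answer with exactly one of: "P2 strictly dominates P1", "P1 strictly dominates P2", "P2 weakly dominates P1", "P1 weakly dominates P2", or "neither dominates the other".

P2's payoffs vs P1's, by Player 1's action — R1: -2>-5, R2: -2>-4, R3: 7>6, R4: 0>-1.
P2 gives a strictly higher payoff against every action of Player 1, so P2 strictly dominates P1.

P2 strictly dominates P1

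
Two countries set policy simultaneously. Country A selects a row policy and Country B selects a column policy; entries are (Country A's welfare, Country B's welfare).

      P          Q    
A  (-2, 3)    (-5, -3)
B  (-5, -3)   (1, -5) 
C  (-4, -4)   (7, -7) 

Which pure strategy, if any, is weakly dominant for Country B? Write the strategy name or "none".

P vs Q: A: 3>-3, B: -3>-5, C: -4>-7.
P is at least as good as every other strategy against every opponent action, so it is weakly dominant.

P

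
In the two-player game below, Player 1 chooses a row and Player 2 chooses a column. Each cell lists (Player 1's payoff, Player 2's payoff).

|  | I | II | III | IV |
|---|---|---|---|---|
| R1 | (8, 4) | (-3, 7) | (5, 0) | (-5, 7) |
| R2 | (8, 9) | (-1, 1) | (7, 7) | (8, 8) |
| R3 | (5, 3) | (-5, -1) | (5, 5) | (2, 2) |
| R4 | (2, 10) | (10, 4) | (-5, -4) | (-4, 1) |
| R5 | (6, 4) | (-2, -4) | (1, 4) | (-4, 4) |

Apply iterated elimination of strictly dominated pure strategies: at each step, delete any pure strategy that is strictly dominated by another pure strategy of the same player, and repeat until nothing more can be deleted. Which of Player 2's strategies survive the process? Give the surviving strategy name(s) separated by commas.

For Player 1, R2 strictly dominates R3 on the remaining columns (I: 8>5, II: -1>-5, III: 7>5, IV: 8>2); eliminate R3.
For Player 1, R2 strictly dominates R5 on the remaining columns (I: 8>6, II: -1>-2, III: 7>1, IV: 8>-4); eliminate R5.
For Player 2, I strictly dominates III on the remaining rows (R1: 4>0, R2: 9>7, R4: 10>-4); eliminate III.
Among the remaining strategies, none is strictly dominated by another pure strategy of the same player, so the elimination stops.
Surviving strategies — Player 1: {R1, R2, R4}; Player 2: {I, II, IV}.

I, II, IV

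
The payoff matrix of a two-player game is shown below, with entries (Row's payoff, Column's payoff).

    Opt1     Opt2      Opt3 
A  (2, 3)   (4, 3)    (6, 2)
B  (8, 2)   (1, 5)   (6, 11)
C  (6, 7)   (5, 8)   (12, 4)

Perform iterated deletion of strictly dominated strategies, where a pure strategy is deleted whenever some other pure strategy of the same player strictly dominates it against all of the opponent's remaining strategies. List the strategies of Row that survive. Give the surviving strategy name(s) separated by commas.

C

Row A is eliminated: C beats it against every remaining column (Opt1: 6>2, Opt2: 5>4, Opt3: 12>6).
Column's strategy Opt1 is strictly dominated by Opt2 (B: 5>2, C: 8>7) and is removed.
For Row, C strictly dominates B on the remaining columns (Opt2: 5>1, Opt3: 12>6); eliminate B.
Column Opt3 is eliminated: Opt2 beats it against every remaining row (C: 8>4).
Among the remaining strategies, none is strictly dominated by another pure strategy of the same player, so the elimination stops.
Surviving strategies — Row: {C}; Column: {Opt2}.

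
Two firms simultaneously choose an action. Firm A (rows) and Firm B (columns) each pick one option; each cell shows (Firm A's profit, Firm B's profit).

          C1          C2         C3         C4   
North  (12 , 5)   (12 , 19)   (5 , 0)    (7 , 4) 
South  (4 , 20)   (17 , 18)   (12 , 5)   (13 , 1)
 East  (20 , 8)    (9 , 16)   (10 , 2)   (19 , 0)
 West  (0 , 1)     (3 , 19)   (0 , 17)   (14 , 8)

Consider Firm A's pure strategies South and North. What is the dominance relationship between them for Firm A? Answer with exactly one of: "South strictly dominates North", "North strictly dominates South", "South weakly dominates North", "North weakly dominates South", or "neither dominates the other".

Compare South to North across every action of Firm B: C1: 4<12, C2: 17>12, C3: 12>5, C4: 13>7.
South does better at C2, C3, C4 but worse at C1; neither strategy dominates the other.

neither dominates the other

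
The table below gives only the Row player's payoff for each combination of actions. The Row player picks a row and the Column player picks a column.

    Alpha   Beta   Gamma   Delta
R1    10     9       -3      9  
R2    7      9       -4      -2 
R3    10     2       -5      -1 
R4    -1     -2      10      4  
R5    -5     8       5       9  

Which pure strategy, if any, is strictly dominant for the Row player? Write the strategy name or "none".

none

R1 fails to dominate R2 at Beta (9=9).
R2 fails to dominate R1 at Alpha (7<10).
R3 fails to dominate R1 at Alpha (10=10).
R4 fails to dominate R1 at Alpha (-1<10).
R5 fails to dominate R1 at Alpha (-5<10).
No single strategy dominates all the others.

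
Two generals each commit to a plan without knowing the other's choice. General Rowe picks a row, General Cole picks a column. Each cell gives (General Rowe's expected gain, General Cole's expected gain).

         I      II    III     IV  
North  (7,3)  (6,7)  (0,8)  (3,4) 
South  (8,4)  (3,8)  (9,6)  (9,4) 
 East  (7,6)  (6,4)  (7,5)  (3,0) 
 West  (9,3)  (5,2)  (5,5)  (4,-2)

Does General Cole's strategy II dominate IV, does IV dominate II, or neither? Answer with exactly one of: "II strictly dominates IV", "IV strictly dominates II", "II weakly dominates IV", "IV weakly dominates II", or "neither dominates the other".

II strictly dominates IV

Compare II to IV across each opponent action: North: 7>4, South: 8>4, East: 4>0, West: 2>-2.
Every comparison favours II, so II strictly dominates IV.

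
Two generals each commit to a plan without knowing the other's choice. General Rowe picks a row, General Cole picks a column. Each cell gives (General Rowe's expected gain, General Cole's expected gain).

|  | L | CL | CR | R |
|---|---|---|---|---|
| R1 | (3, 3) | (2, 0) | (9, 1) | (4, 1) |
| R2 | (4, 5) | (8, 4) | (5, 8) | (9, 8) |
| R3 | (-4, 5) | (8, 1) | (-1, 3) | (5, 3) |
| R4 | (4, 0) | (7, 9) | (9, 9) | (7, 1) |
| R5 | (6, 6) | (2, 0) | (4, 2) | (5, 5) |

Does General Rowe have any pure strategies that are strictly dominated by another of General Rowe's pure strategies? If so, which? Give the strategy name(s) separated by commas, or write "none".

Nothing dominates R1: R2 at CR (9>5); R3 at L (3>-4); R4 at CR (9=9); R5 at CL (2=2).
R2 is not dominated — it holds its own against R1 at L (4>3); R3 at L (4>-4); R4 at L (4=4); R5 at CL (8>2).
R3 is not dominated — it holds its own against R1 at CL (8>2); R2 at CL (8=8); R4 at CL (8>7); R5 at CL (8>2).
R4 is not dominated — it holds its own against R1 at L (4>3); R2 at L (4=4); R3 at L (4>-4); R5 at CL (7>2).
R5 is not dominated — it holds its own against R1 at L (6>3); R2 at L (6>4); R3 at L (6>-4); R4 at L (6>4).

none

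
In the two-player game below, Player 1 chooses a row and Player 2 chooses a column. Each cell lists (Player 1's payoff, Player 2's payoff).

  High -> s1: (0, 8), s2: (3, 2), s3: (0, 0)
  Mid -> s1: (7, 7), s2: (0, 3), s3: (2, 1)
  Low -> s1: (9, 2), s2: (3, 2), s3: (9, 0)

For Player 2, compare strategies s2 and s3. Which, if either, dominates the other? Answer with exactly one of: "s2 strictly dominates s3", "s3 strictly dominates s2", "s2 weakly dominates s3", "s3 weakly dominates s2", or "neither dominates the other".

s2's payoffs vs s3's, by Player 1's action — High: 2>0, Mid: 3>1, Low: 2>0.
s2 gives a strictly higher payoff against each opponent action, so s2 strictly dominates s3.

s2 strictly dominates s3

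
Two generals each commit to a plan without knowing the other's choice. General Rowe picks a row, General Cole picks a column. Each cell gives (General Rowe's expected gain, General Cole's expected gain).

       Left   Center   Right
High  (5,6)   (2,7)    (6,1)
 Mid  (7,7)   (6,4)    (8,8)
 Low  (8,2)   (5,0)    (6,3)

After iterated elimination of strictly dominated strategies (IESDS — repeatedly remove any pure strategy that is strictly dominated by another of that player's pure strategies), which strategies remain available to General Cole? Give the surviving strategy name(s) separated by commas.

Right

General Rowe's strategy High is strictly dominated by Mid (Left: 7>5, Center: 6>2, Right: 8>6) and is removed.
For General Cole, Right strictly dominates Left on the remaining rows (Mid: 8>7, Low: 3>2); eliminate Left.
For General Rowe, Mid strictly dominates Low on the remaining columns (Center: 6>5, Right: 8>6); eliminate Low.
Column Center is eliminated: Right beats it against every remaining row (Mid: 8>4).
Among the remaining strategies, none is strictly dominated by another pure strategy of the same player, so the elimination stops.
Surviving strategies — General Rowe: {Mid}; General Cole: {Right}.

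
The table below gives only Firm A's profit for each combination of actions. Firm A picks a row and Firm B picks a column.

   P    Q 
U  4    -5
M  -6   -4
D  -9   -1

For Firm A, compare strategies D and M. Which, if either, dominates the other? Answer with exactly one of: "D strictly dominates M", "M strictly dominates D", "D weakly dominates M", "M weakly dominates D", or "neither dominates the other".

D's payoffs vs M's, by Firm B's action — P: -9<-6, Q: -1>-4.
D does better at Q but worse at P; neither strategy dominates the other.

neither dominates the other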